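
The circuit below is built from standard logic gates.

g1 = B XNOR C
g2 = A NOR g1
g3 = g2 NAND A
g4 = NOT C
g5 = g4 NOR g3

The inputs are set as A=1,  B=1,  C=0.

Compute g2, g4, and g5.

g1 = B XNOR C = 1 XNOR 0 = 0
g2 = A NOR g1 = 1 NOR 0 = 0
g3 = g2 NAND A = 0 NAND 1 = 1
g4 = NOT C = NOT 0 = 1
g5 = g4 NOR g3 = 1 NOR 1 = 0

g2 = 0  g4 = 1  g5 = 0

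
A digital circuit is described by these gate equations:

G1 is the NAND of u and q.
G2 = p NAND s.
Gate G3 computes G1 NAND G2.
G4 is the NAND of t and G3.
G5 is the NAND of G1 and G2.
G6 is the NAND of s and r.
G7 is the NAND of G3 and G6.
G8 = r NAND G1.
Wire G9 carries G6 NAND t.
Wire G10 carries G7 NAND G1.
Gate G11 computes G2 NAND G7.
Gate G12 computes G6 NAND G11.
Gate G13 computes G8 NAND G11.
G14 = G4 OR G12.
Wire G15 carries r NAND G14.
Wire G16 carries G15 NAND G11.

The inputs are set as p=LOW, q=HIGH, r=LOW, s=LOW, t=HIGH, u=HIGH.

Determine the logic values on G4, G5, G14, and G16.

G1 = u NAND q = HIGH NAND HIGH = LOW
G2 = p NAND s = LOW NAND LOW = HIGH
G3 = G1 NAND G2 = LOW NAND HIGH = HIGH
G4 = t NAND G3 = HIGH NAND HIGH = LOW
G5 = G1 NAND G2 = LOW NAND HIGH = HIGH
G6 = s NAND r = LOW NAND LOW = HIGH
G7 = G3 NAND G6 = HIGH NAND HIGH = LOW
G11 = G2 NAND G7 = HIGH NAND LOW = HIGH
G12 = G6 NAND G11 = HIGH NAND HIGH = LOW
G14 = G4 OR G12 = LOW OR LOW = LOW
G15 = r NAND G14 = LOW NAND LOW = HIGH
G16 = G15 NAND G11 = HIGH NAND HIGH = LOW

G4 = LOW  G5 = HIGH  G14 = LOW  G16 = LOW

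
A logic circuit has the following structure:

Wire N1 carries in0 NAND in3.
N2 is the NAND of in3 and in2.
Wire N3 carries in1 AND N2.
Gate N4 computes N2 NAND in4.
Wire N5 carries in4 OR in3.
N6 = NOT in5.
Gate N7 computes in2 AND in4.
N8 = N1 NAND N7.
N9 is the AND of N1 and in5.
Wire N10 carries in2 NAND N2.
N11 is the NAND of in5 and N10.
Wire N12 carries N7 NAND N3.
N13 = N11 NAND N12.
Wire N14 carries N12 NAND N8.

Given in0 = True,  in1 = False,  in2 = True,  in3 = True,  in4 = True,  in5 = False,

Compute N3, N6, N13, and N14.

N3 = False, N6 = True, N13 = False, N14 = False

N1 = in0 NAND in3 = True NAND True = False
N2 = in3 NAND in2 = True NAND True = False
N3 = in1 AND N2 = False AND False = False
N6 = NOT in5 = NOT False = True
N7 = in2 AND in4 = True AND True = True
N8 = N1 NAND N7 = False NAND True = True
N10 = in2 NAND N2 = True NAND False = True
N11 = in5 NAND N10 = False NAND True = True
N12 = N7 NAND N3 = True NAND False = True
N13 = N11 NAND N12 = True NAND True = False
N14 = N12 NAND N8 = True NAND True = False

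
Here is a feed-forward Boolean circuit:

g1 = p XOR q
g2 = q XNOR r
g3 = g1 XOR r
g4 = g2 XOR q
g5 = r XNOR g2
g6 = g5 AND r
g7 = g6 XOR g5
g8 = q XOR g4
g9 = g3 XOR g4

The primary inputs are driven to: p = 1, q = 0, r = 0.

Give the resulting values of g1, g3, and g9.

g1 = 1, g3 = 1, g9 = 0

g1 = p XOR q = 1 XOR 0 = 1
g2 = q XNOR r = 0 XNOR 0 = 1
g3 = g1 XOR r = 1 XOR 0 = 1
g4 = g2 XOR q = 1 XOR 0 = 1
g9 = g3 XOR g4 = 1 XOR 1 = 0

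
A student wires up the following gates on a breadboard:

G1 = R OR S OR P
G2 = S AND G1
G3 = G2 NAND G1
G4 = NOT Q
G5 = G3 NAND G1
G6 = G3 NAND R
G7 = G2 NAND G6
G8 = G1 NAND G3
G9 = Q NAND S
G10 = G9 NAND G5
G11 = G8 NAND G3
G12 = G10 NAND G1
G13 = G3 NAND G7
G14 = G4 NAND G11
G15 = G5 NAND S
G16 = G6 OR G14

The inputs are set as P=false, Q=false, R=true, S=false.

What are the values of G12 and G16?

G1 = R OR S OR P = true OR false OR false = true
G2 = S AND G1 = false AND true = false
G3 = G2 NAND G1 = false NAND true = true
G4 = NOT Q = NOT false = true
G5 = G3 NAND G1 = true NAND true = false
G6 = G3 NAND R = true NAND true = false
G8 = G1 NAND G3 = true NAND true = false
G9 = Q NAND S = false NAND false = true
G10 = G9 NAND G5 = true NAND false = true
G11 = G8 NAND G3 = false NAND true = true
G12 = G10 NAND G1 = true NAND true = false
G14 = G4 NAND G11 = true NAND true = false
G16 = G6 OR G14 = false OR false = false

G12 = false, G16 = false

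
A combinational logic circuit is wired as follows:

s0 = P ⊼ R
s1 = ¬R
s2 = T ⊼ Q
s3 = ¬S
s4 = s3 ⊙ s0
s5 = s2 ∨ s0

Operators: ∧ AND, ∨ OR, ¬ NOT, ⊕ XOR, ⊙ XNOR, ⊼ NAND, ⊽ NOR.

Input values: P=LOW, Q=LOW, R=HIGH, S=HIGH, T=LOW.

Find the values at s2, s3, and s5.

s0 = P NAND R = LOW NAND HIGH = HIGH
s2 = T NAND Q = LOW NAND LOW = HIGH
s3 = NOT S = NOT HIGH = LOW
s5 = s2 OR s0 = HIGH OR HIGH = HIGH

s2 = HIGH; s3 = LOW; s5 = HIGH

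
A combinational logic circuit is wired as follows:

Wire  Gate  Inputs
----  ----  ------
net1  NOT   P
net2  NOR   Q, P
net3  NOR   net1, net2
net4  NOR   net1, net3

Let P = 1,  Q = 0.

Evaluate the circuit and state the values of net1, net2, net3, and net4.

net1 = NOT P = NOT 1 = 0
net2 = Q NOR P = 0 NOR 1 = 0
net3 = net1 NOR net2 = 0 NOR 0 = 1
net4 = net1 NOR net3 = 0 NOR 1 = 0

net1 = 0, net2 = 0, net3 = 1, net4 = 0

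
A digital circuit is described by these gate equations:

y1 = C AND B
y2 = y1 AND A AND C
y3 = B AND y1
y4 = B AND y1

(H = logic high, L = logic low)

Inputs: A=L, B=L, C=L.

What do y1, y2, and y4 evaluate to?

y1 = L; y2 = L; y4 = L

y1 = C AND B = L AND L = L
y2 = y1 AND A AND C = L AND L AND L = L
y4 = B AND y1 = L AND L = L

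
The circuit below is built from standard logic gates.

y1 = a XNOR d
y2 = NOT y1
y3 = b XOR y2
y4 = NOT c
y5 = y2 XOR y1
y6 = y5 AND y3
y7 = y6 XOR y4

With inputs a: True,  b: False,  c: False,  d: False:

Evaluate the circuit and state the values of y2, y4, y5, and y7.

y1 = a XNOR d = True XNOR False = False
y2 = NOT y1 = NOT False = True
y3 = b XOR y2 = False XOR True = True
y4 = NOT c = NOT False = True
y5 = y2 XOR y1 = True XOR False = True
y6 = y5 AND y3 = True AND True = True
y7 = y6 XOR y4 = True XOR True = False

y2 = True  y4 = True  y5 = True  y7 = False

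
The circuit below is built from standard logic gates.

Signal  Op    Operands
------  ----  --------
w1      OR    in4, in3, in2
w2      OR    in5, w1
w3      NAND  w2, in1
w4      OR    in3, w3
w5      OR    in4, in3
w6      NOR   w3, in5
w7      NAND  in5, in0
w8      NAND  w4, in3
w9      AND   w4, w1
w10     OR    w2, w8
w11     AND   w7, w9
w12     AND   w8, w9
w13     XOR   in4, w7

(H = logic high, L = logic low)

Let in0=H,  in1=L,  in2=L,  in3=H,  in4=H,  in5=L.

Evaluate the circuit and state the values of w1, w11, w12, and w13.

w1 = in4 OR in3 OR in2 = H OR H OR L = H
w2 = in5 OR w1 = L OR H = H
w3 = w2 NAND in1 = H NAND L = H
w4 = in3 OR w3 = H OR H = H
w7 = in5 NAND in0 = L NAND H = H
w8 = w4 NAND in3 = H NAND H = L
w9 = w4 AND w1 = H AND H = H
w11 = w7 AND w9 = H AND H = H
w12 = w8 AND w9 = L AND H = L
w13 = in4 XOR w7 = H XOR H = L

w1 = H, w11 = H, w12 = L, w13 = L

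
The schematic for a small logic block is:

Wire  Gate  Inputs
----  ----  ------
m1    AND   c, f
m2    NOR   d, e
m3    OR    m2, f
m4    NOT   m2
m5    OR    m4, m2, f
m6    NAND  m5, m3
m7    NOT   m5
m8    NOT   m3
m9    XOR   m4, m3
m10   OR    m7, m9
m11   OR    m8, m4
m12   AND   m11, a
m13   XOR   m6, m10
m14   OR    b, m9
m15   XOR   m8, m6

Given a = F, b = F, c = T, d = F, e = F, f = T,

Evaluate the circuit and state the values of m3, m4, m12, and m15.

m3 = T, m4 = F, m12 = F, m15 = F

m2 = d NOR e = F NOR F = T
m3 = m2 OR f = T OR T = T
m4 = NOT m2 = NOT T = F
m5 = m4 OR m2 OR f = F OR T OR T = T
m6 = m5 NAND m3 = T NAND T = F
m8 = NOT m3 = NOT T = F
m11 = m8 OR m4 = F OR F = F
m12 = m11 AND a = F AND F = F
m15 = m8 XOR m6 = F XOR F = F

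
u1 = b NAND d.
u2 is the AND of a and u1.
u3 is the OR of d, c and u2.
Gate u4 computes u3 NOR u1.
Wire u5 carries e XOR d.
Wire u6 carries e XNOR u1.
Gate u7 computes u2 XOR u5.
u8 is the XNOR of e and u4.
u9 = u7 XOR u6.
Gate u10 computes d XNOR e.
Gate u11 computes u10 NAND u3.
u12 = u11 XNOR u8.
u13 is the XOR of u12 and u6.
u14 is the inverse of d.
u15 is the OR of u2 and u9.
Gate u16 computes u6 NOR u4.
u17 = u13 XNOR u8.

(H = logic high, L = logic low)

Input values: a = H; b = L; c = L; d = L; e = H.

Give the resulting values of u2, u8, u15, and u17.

u2 = H, u8 = L, u15 = H, u17 = L

u1 = b NAND d = L NAND L = H
u2 = a AND u1 = H AND H = H
u3 = d OR c OR u2 = L OR L OR H = H
u4 = u3 NOR u1 = H NOR H = L
u5 = e XOR d = H XOR L = H
u6 = e XNOR u1 = H XNOR H = H
u7 = u2 XOR u5 = H XOR H = L
u8 = e XNOR u4 = H XNOR L = L
u9 = u7 XOR u6 = L XOR H = H
u10 = d XNOR e = L XNOR H = L
u11 = u10 NAND u3 = L NAND H = H
u12 = u11 XNOR u8 = H XNOR L = L
u13 = u12 XOR u6 = L XOR H = H
u15 = u2 OR u9 = H OR H = H
u17 = u13 XNOR u8 = H XNOR L = L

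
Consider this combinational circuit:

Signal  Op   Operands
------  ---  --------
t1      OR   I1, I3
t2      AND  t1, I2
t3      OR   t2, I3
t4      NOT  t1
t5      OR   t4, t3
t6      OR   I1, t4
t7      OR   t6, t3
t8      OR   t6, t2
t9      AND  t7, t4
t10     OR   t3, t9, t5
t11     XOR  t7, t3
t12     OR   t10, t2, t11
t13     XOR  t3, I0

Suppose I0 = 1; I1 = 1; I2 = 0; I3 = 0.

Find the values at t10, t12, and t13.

t1 = I1 OR I3 = 1 OR 0 = 1
t2 = t1 AND I2 = 1 AND 0 = 0
t3 = t2 OR I3 = 0 OR 0 = 0
t4 = NOT t1 = NOT 1 = 0
t5 = t4 OR t3 = 0 OR 0 = 0
t6 = I1 OR t4 = 1 OR 0 = 1
t7 = t6 OR t3 = 1 OR 0 = 1
t9 = t7 AND t4 = 1 AND 0 = 0
t10 = t3 OR t9 OR t5 = 0 OR 0 OR 0 = 0
t11 = t7 XOR t3 = 1 XOR 0 = 1
t12 = t10 OR t2 OR t11 = 0 OR 0 OR 1 = 1
t13 = t3 XOR I0 = 0 XOR 1 = 1

t10 = 0; t12 = 1; t13 = 1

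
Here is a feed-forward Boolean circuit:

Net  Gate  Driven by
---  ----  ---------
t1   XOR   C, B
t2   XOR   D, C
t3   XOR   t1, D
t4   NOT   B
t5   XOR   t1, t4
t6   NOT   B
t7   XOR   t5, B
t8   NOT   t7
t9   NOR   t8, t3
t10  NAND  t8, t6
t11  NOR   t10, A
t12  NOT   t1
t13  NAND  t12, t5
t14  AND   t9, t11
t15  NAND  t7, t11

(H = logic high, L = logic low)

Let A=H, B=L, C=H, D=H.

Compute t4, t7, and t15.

t4 = H, t7 = L, t15 = H

t1 = C XOR B = H XOR L = H
t4 = NOT B = NOT L = H
t5 = t1 XOR t4 = H XOR H = L
t6 = NOT B = NOT L = H
t7 = t5 XOR B = L XOR L = L
t8 = NOT t7 = NOT L = H
t10 = t8 NAND t6 = H NAND H = L
t11 = t10 NOR A = L NOR H = L
t15 = t7 NAND t11 = L NAND L = H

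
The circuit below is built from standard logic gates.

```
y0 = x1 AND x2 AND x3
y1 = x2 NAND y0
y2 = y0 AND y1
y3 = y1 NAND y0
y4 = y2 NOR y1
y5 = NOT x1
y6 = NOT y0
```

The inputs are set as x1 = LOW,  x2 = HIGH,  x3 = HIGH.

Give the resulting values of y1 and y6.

y1 = HIGH; y6 = HIGH

y0 = x1 AND x2 AND x3 = LOW AND HIGH AND HIGH = LOW
y1 = x2 NAND y0 = HIGH NAND LOW = HIGH
y6 = NOT y0 = NOT LOW = HIGH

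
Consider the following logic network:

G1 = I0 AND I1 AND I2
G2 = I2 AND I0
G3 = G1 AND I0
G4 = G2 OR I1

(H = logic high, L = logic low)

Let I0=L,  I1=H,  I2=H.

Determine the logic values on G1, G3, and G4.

G1 = I0 AND I1 AND I2 = L AND H AND H = L
G2 = I2 AND I0 = H AND L = L
G3 = G1 AND I0 = L AND L = L
G4 = G2 OR I1 = L OR H = H

G1 = L  G3 = L  G4 = H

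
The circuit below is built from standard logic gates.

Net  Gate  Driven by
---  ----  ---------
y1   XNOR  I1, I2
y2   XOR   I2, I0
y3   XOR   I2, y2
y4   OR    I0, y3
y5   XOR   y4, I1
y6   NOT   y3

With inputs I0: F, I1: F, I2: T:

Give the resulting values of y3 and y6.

y3 = F  y6 = T

y2 = I2 XOR I0 = T XOR F = T
y3 = I2 XOR y2 = T XOR T = F
y6 = NOT y3 = NOT F = T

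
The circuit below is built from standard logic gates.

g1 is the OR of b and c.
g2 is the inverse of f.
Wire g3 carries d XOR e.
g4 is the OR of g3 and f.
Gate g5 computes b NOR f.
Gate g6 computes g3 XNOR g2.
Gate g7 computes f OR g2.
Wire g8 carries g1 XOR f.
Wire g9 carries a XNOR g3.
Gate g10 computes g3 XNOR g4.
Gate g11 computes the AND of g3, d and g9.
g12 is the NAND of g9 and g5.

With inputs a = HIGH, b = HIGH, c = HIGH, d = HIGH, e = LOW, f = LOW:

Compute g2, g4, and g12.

g2 = NOT f = NOT LOW = HIGH
g3 = d XOR e = HIGH XOR LOW = HIGH
g4 = g3 OR f = HIGH OR LOW = HIGH
g5 = b NOR f = HIGH NOR LOW = LOW
g9 = a XNOR g3 = HIGH XNOR HIGH = HIGH
g12 = g9 NAND g5 = HIGH NAND LOW = HIGH

g2 = HIGH  g4 = HIGH  g12 = HIGH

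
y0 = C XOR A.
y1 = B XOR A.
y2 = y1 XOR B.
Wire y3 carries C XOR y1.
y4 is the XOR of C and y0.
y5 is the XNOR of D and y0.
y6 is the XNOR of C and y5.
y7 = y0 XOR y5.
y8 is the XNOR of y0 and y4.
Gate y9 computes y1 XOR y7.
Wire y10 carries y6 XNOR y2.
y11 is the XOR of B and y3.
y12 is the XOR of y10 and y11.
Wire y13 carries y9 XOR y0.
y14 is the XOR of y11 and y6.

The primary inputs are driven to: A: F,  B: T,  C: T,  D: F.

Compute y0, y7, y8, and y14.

y0 = T  y7 = T  y8 = F  y14 = T

y0 = C XOR A = T XOR F = T
y1 = B XOR A = T XOR F = T
y3 = C XOR y1 = T XOR T = F
y4 = C XOR y0 = T XOR T = F
y5 = D XNOR y0 = F XNOR T = F
y6 = C XNOR y5 = T XNOR F = F
y7 = y0 XOR y5 = T XOR F = T
y8 = y0 XNOR y4 = T XNOR F = F
y11 = B XOR y3 = T XOR F = T
y14 = y11 XOR y6 = T XOR F = T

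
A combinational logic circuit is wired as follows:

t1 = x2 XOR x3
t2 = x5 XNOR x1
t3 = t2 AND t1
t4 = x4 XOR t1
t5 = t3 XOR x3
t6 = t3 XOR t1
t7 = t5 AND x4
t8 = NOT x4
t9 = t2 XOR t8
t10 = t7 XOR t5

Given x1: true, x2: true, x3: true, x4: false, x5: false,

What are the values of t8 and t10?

t8 = true, t10 = true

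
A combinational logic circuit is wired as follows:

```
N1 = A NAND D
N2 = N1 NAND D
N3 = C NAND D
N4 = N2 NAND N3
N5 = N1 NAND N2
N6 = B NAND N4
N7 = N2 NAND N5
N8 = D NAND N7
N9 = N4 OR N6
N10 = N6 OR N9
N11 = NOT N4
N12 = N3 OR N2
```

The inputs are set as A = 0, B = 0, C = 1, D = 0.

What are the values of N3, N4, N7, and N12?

N1 = A NAND D = 0 NAND 0 = 1
N2 = N1 NAND D = 1 NAND 0 = 1
N3 = C NAND D = 1 NAND 0 = 1
N4 = N2 NAND N3 = 1 NAND 1 = 0
N5 = N1 NAND N2 = 1 NAND 1 = 0
N7 = N2 NAND N5 = 1 NAND 0 = 1
N12 = N3 OR N2 = 1 OR 1 = 1

N3 = 1  N4 = 0  N7 = 1  N12 = 1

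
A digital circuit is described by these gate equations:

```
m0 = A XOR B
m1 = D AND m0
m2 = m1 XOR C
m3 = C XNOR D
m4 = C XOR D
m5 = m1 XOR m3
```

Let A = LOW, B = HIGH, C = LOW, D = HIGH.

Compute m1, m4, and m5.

m1 = HIGH  m4 = HIGH  m5 = HIGH

m0 = A XOR B = LOW XOR HIGH = HIGH
m1 = D AND m0 = HIGH AND HIGH = HIGH
m3 = C XNOR D = LOW XNOR HIGH = LOW
m4 = C XOR D = LOW XOR HIGH = HIGH
m5 = m1 XOR m3 = HIGH XOR LOW = HIGH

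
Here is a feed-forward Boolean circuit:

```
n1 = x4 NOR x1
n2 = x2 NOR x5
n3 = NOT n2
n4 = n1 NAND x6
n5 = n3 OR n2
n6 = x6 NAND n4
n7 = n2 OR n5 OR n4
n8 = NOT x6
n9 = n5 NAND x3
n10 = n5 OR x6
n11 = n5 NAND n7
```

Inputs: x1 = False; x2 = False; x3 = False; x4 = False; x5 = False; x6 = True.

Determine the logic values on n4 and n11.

n1 = x4 NOR x1 = False NOR False = True
n2 = x2 NOR x5 = False NOR False = True
n3 = NOT n2 = NOT True = False
n4 = n1 NAND x6 = True NAND True = False
n5 = n3 OR n2 = False OR True = True
n7 = n2 OR n5 OR n4 = True OR True OR False = True
n11 = n5 NAND n7 = True NAND True = False

n4 = False; n11 = False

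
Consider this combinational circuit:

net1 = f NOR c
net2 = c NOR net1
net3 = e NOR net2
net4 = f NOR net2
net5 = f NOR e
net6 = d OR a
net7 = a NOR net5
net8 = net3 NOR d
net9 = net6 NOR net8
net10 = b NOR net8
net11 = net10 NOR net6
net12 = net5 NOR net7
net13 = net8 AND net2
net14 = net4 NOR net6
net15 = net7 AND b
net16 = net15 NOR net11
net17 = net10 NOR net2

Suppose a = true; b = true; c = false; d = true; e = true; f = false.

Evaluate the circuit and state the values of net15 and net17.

net1 = f NOR c = false NOR false = true
net2 = c NOR net1 = false NOR true = false
net3 = e NOR net2 = true NOR false = false
net5 = f NOR e = false NOR true = false
net7 = a NOR net5 = true NOR false = false
net8 = net3 NOR d = false NOR true = false
net10 = b NOR net8 = true NOR false = false
net15 = net7 AND b = false AND true = false
net17 = net10 NOR net2 = false NOR false = true

net15 = false, net17 = true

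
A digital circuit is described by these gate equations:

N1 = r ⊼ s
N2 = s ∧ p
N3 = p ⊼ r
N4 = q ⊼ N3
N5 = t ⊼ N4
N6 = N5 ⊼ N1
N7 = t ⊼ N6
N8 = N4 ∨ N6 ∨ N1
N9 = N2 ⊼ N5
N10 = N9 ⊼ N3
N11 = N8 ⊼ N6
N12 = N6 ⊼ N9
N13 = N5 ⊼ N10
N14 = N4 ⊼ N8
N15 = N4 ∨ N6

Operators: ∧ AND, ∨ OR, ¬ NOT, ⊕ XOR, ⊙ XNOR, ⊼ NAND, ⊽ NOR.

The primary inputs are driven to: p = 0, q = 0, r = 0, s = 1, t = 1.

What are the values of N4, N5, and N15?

N4 = 1; N5 = 0; N15 = 1

N1 = r NAND s = 0 NAND 1 = 1
N3 = p NAND r = 0 NAND 0 = 1
N4 = q NAND N3 = 0 NAND 1 = 1
N5 = t NAND N4 = 1 NAND 1 = 0
N6 = N5 NAND N1 = 0 NAND 1 = 1
N15 = N4 OR N6 = 1 OR 1 = 1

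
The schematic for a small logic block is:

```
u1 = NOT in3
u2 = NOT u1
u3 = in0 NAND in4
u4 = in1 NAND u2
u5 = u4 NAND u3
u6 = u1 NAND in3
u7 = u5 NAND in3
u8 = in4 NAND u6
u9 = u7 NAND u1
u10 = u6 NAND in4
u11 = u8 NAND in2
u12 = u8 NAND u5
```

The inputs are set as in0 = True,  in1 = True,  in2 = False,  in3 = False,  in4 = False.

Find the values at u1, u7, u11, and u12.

u1 = True, u7 = True, u11 = True, u12 = True

u1 = NOT in3 = NOT False = True
u2 = NOT u1 = NOT True = False
u3 = in0 NAND in4 = True NAND False = True
u4 = in1 NAND u2 = True NAND False = True
u5 = u4 NAND u3 = True NAND True = False
u6 = u1 NAND in3 = True NAND False = True
u7 = u5 NAND in3 = False NAND False = True
u8 = in4 NAND u6 = False NAND True = True
u11 = u8 NAND in2 = True NAND False = True
u12 = u8 NAND u5 = True NAND False = True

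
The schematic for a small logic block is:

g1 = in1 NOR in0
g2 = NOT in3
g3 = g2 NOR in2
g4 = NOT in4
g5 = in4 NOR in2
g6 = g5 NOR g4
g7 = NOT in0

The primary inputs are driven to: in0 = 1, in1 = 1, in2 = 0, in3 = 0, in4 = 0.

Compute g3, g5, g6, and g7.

g2 = NOT in3 = NOT 0 = 1
g3 = g2 NOR in2 = 1 NOR 0 = 0
g4 = NOT in4 = NOT 0 = 1
g5 = in4 NOR in2 = 0 NOR 0 = 1
g6 = g5 NOR g4 = 1 NOR 1 = 0
g7 = NOT in0 = NOT 1 = 0

g3 = 0  g5 = 1  g6 = 0  g7 = 0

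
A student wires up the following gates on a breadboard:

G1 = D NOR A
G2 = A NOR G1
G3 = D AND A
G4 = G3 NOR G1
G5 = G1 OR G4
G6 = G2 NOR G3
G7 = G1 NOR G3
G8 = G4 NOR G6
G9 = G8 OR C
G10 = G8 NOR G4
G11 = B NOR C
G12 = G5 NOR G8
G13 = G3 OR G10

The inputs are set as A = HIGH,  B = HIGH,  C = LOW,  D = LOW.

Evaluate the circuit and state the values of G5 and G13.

G5 = HIGH, G13 = LOW

G1 = D NOR A = LOW NOR HIGH = LOW
G2 = A NOR G1 = HIGH NOR LOW = LOW
G3 = D AND A = LOW AND HIGH = LOW
G4 = G3 NOR G1 = LOW NOR LOW = HIGH
G5 = G1 OR G4 = LOW OR HIGH = HIGH
G6 = G2 NOR G3 = LOW NOR LOW = HIGH
G8 = G4 NOR G6 = HIGH NOR HIGH = LOW
G10 = G8 NOR G4 = LOW NOR HIGH = LOW
G13 = G3 OR G10 = LOW OR LOW = LOW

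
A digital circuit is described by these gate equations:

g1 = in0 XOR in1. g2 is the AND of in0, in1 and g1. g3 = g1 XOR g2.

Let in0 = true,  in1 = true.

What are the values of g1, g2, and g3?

g1 = false, g2 = false, g3 = false

g1 = in0 XOR in1 = true XOR true = false
g2 = in0 AND in1 AND g1 = true AND true AND false = false
g3 = g1 XOR g2 = false XOR false = false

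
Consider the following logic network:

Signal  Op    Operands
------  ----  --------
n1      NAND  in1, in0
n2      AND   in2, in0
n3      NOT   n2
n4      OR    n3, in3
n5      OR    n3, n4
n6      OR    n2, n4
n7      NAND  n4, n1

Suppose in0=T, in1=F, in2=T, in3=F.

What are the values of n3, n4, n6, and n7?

n3 = F  n4 = F  n6 = T  n7 = T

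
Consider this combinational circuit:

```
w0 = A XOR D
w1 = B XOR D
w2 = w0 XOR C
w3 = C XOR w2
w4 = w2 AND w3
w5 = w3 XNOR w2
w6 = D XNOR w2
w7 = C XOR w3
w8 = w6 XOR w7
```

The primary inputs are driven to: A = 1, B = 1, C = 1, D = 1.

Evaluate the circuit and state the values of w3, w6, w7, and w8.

w3 = 0, w6 = 1, w7 = 1, w8 = 0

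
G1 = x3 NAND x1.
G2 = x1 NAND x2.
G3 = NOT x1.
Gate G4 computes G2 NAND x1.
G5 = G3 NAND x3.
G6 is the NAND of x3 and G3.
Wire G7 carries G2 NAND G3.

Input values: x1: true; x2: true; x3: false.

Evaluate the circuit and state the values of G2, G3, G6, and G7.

G2 = false, G3 = false, G6 = true, G7 = true

G2 = x1 NAND x2 = true NAND true = false
G3 = NOT x1 = NOT true = false
G6 = x3 NAND G3 = false NAND false = true
G7 = G2 NAND G3 = false NAND false = true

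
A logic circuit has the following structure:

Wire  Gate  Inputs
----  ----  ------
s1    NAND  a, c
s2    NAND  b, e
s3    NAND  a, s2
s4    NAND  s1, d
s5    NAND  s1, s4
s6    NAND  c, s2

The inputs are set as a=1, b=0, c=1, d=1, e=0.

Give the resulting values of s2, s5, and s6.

s2 = 1, s5 = 1, s6 = 0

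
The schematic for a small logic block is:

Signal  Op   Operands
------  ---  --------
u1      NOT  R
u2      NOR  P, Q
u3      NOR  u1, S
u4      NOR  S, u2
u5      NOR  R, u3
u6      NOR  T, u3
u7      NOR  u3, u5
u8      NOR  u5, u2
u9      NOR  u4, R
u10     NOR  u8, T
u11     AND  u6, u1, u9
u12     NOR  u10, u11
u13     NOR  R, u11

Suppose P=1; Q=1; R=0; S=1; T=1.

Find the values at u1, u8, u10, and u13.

u1 = 1; u8 = 0; u10 = 0; u13 = 1

u1 = NOT R = NOT 0 = 1
u2 = P NOR Q = 1 NOR 1 = 0
u3 = u1 NOR S = 1 NOR 1 = 0
u4 = S NOR u2 = 1 NOR 0 = 0
u5 = R NOR u3 = 0 NOR 0 = 1
u6 = T NOR u3 = 1 NOR 0 = 0
u8 = u5 NOR u2 = 1 NOR 0 = 0
u9 = u4 NOR R = 0 NOR 0 = 1
u10 = u8 NOR T = 0 NOR 1 = 0
u11 = u6 AND u1 AND u9 = 0 AND 1 AND 1 = 0
u13 = R NOR u11 = 0 NOR 0 = 1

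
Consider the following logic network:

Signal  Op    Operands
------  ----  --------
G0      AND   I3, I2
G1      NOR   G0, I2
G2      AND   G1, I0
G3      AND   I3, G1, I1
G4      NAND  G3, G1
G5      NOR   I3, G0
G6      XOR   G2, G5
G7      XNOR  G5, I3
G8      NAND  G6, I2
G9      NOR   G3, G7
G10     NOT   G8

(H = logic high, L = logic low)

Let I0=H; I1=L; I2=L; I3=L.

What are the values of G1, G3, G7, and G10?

G1 = H  G3 = L  G7 = L  G10 = L

G0 = I3 AND I2 = L AND L = L
G1 = G0 NOR I2 = L NOR L = H
G2 = G1 AND I0 = H AND H = H
G3 = I3 AND G1 AND I1 = L AND H AND L = L
G5 = I3 NOR G0 = L NOR L = H
G6 = G2 XOR G5 = H XOR H = L
G7 = G5 XNOR I3 = H XNOR L = L
G8 = G6 NAND I2 = L NAND L = H
G10 = NOT G8 = NOT H = L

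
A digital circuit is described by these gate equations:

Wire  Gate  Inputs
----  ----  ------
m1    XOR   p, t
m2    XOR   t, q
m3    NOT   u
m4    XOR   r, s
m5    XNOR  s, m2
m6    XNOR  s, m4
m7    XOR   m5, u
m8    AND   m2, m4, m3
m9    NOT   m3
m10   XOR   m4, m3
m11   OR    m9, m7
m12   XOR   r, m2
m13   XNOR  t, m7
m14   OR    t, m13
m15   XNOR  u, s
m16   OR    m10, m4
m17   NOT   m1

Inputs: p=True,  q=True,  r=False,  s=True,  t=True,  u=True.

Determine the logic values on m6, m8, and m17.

m6 = True; m8 = False; m17 = True

m1 = p XOR t = True XOR True = False
m2 = t XOR q = True XOR True = False
m3 = NOT u = NOT True = False
m4 = r XOR s = False XOR True = True
m6 = s XNOR m4 = True XNOR True = True
m8 = m2 AND m4 AND m3 = False AND True AND False = False
m17 = NOT m1 = NOT False = True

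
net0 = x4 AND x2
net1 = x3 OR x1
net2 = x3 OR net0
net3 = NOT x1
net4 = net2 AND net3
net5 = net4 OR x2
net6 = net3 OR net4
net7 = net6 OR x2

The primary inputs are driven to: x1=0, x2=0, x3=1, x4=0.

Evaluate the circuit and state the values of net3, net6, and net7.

net3 = 1, net6 = 1, net7 = 1

net0 = x4 AND x2 = 0 AND 0 = 0
net2 = x3 OR net0 = 1 OR 0 = 1
net3 = NOT x1 = NOT 0 = 1
net4 = net2 AND net3 = 1 AND 1 = 1
net6 = net3 OR net4 = 1 OR 1 = 1
net7 = net6 OR x2 = 1 OR 0 = 1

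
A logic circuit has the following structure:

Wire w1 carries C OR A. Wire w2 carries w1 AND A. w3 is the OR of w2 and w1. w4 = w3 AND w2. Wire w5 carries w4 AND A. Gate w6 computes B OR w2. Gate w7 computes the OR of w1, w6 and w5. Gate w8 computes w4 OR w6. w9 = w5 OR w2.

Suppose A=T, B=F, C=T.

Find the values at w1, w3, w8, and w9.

w1 = T, w3 = T, w8 = T, w9 = T

w1 = C OR A = T OR T = T
w2 = w1 AND A = T AND T = T
w3 = w2 OR w1 = T OR T = T
w4 = w3 AND w2 = T AND T = T
w5 = w4 AND A = T AND T = T
w6 = B OR w2 = F OR T = T
w8 = w4 OR w6 = T OR T = T
w9 = w5 OR w2 = T OR T = T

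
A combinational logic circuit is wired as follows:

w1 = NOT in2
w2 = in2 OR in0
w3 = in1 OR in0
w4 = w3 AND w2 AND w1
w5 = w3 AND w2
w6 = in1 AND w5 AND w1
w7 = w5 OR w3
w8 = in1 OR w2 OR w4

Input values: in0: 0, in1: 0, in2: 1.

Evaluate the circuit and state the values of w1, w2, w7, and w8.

w1 = 0, w2 = 1, w7 = 0, w8 = 1

w1 = NOT in2 = NOT 1 = 0
w2 = in2 OR in0 = 1 OR 0 = 1
w3 = in1 OR in0 = 0 OR 0 = 0
w4 = w3 AND w2 AND w1 = 0 AND 1 AND 0 = 0
w5 = w3 AND w2 = 0 AND 1 = 0
w7 = w5 OR w3 = 0 OR 0 = 0
w8 = in1 OR w2 OR w4 = 0 OR 1 OR 0 = 1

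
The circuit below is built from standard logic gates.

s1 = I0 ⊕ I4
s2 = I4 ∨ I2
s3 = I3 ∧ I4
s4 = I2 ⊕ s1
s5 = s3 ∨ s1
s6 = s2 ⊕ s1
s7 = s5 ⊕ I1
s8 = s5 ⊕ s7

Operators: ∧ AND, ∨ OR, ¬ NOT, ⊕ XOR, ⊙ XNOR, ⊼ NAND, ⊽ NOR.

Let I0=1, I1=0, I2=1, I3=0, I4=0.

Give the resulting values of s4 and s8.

s4 = 0, s8 = 0

s1 = I0 XOR I4 = 1 XOR 0 = 1
s3 = I3 AND I4 = 0 AND 0 = 0
s4 = I2 XOR s1 = 1 XOR 1 = 0
s5 = s3 OR s1 = 0 OR 1 = 1
s7 = s5 XOR I1 = 1 XOR 0 = 1
s8 = s5 XOR s7 = 1 XOR 1 = 0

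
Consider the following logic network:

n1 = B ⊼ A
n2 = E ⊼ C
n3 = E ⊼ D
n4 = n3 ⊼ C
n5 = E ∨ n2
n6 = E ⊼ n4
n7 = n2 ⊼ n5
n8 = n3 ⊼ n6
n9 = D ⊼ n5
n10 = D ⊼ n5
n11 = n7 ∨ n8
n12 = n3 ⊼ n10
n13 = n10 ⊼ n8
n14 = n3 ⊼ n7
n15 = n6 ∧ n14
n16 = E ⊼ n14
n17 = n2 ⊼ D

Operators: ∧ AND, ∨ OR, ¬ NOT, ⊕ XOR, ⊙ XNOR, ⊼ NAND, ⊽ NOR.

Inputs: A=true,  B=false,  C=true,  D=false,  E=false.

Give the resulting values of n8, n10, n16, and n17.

n8 = false, n10 = true, n16 = true, n17 = true

n2 = E NAND C = false NAND true = true
n3 = E NAND D = false NAND false = true
n4 = n3 NAND C = true NAND true = false
n5 = E OR n2 = false OR true = true
n6 = E NAND n4 = false NAND false = true
n7 = n2 NAND n5 = true NAND true = false
n8 = n3 NAND n6 = true NAND true = false
n10 = D NAND n5 = false NAND true = true
n14 = n3 NAND n7 = true NAND false = true
n16 = E NAND n14 = false NAND true = true
n17 = n2 NAND D = true NAND false = true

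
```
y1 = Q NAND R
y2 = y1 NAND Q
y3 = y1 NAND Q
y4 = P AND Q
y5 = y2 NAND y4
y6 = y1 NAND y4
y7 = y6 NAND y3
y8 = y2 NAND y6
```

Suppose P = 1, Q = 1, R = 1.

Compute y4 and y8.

y1 = Q NAND R = 1 NAND 1 = 0
y2 = y1 NAND Q = 0 NAND 1 = 1
y4 = P AND Q = 1 AND 1 = 1
y6 = y1 NAND y4 = 0 NAND 1 = 1
y8 = y2 NAND y6 = 1 NAND 1 = 0

y4 = 1, y8 = 0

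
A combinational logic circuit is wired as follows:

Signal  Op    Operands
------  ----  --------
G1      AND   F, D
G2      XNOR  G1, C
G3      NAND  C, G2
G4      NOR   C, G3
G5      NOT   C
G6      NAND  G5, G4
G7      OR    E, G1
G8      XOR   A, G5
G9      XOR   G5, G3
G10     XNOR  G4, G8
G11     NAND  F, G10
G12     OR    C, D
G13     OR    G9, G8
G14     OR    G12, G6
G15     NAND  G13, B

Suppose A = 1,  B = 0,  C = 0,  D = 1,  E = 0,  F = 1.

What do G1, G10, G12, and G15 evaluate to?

G1 = 1, G10 = 1, G12 = 1, G15 = 1

G1 = F AND D = 1 AND 1 = 1
G2 = G1 XNOR C = 1 XNOR 0 = 0
G3 = C NAND G2 = 0 NAND 0 = 1
G4 = C NOR G3 = 0 NOR 1 = 0
G5 = NOT C = NOT 0 = 1
G8 = A XOR G5 = 1 XOR 1 = 0
G9 = G5 XOR G3 = 1 XOR 1 = 0
G10 = G4 XNOR G8 = 0 XNOR 0 = 1
G12 = C OR D = 0 OR 1 = 1
G13 = G9 OR G8 = 0 OR 0 = 0
G15 = G13 NAND B = 0 NAND 0 = 1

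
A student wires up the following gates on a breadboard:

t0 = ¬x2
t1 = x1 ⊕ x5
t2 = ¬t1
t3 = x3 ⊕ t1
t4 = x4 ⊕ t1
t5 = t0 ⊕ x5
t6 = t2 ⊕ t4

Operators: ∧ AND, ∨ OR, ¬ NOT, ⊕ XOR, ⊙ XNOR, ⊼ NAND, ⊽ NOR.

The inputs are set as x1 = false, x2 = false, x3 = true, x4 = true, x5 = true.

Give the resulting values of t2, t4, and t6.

t2 = false  t4 = false  t6 = false

t1 = x1 XOR x5 = false XOR true = true
t2 = NOT t1 = NOT true = false
t4 = x4 XOR t1 = true XOR true = false
t6 = t2 XOR t4 = false XOR false = false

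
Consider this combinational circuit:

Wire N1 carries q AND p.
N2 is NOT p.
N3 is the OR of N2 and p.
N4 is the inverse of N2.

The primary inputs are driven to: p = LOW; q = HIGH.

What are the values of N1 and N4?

N1 = q AND p = HIGH AND LOW = LOW
N2 = NOT p = NOT LOW = HIGH
N4 = NOT N2 = NOT HIGH = LOW

N1 = LOW  N4 = LOW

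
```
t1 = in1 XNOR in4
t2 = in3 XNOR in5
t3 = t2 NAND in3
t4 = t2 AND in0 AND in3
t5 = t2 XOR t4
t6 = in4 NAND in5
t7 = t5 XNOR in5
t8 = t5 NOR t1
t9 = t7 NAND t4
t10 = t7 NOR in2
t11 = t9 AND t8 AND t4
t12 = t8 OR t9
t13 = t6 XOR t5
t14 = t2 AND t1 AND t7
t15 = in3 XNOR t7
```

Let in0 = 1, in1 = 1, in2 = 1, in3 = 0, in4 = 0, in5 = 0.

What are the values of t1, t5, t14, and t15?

t1 = 0  t5 = 1  t14 = 0  t15 = 1

t1 = in1 XNOR in4 = 1 XNOR 0 = 0
t2 = in3 XNOR in5 = 0 XNOR 0 = 1
t4 = t2 AND in0 AND in3 = 1 AND 1 AND 0 = 0
t5 = t2 XOR t4 = 1 XOR 0 = 1
t7 = t5 XNOR in5 = 1 XNOR 0 = 0
t14 = t2 AND t1 AND t7 = 1 AND 0 AND 0 = 0
t15 = in3 XNOR t7 = 0 XNOR 0 = 1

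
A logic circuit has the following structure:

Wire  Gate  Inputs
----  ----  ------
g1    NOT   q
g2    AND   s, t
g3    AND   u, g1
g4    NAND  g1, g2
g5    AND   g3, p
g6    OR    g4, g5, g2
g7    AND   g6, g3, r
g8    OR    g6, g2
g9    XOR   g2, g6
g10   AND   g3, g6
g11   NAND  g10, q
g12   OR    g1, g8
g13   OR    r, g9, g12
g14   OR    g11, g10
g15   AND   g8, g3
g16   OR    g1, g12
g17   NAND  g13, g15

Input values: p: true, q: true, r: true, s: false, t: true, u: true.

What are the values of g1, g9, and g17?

g1 = false  g9 = true  g17 = true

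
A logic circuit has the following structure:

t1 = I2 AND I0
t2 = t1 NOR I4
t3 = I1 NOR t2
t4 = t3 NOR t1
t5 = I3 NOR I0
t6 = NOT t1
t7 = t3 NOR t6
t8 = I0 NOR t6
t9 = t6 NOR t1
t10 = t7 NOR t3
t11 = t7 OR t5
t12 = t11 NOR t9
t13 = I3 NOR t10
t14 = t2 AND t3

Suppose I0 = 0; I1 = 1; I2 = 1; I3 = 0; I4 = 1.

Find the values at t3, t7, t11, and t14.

t3 = 0, t7 = 0, t11 = 1, t14 = 0

t1 = I2 AND I0 = 1 AND 0 = 0
t2 = t1 NOR I4 = 0 NOR 1 = 0
t3 = I1 NOR t2 = 1 NOR 0 = 0
t5 = I3 NOR I0 = 0 NOR 0 = 1
t6 = NOT t1 = NOT 0 = 1
t7 = t3 NOR t6 = 0 NOR 1 = 0
t11 = t7 OR t5 = 0 OR 1 = 1
t14 = t2 AND t3 = 0 AND 0 = 0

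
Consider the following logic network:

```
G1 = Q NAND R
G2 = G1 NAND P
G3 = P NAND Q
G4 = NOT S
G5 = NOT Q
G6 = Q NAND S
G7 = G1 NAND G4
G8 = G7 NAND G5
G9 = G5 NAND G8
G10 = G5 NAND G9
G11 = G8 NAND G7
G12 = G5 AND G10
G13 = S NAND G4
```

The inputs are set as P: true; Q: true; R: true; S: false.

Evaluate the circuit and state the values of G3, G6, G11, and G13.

G3 = false; G6 = true; G11 = false; G13 = true

G1 = Q NAND R = true NAND true = false
G3 = P NAND Q = true NAND true = false
G4 = NOT S = NOT false = true
G5 = NOT Q = NOT true = false
G6 = Q NAND S = true NAND false = true
G7 = G1 NAND G4 = false NAND true = true
G8 = G7 NAND G5 = true NAND false = true
G11 = G8 NAND G7 = true NAND true = false
G13 = S NAND G4 = false NAND true = true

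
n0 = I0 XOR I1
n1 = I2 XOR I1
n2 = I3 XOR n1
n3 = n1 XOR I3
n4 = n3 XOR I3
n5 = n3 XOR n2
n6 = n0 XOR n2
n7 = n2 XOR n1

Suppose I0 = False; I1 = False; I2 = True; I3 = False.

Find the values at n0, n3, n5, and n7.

n0 = I0 XOR I1 = False XOR False = False
n1 = I2 XOR I1 = True XOR False = True
n2 = I3 XOR n1 = False XOR True = True
n3 = n1 XOR I3 = True XOR False = True
n5 = n3 XOR n2 = True XOR True = False
n7 = n2 XOR n1 = True XOR True = False

n0 = False, n3 = True, n5 = False, n7 = False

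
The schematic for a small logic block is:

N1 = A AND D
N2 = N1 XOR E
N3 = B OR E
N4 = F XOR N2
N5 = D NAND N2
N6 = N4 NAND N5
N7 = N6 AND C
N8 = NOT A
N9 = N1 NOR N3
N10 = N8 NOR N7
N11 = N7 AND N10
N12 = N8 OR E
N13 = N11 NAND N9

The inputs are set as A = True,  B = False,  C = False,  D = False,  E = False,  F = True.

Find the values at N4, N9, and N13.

N1 = A AND D = True AND False = False
N2 = N1 XOR E = False XOR False = False
N3 = B OR E = False OR False = False
N4 = F XOR N2 = True XOR False = True
N5 = D NAND N2 = False NAND False = True
N6 = N4 NAND N5 = True NAND True = False
N7 = N6 AND C = False AND False = False
N8 = NOT A = NOT True = False
N9 = N1 NOR N3 = False NOR False = True
N10 = N8 NOR N7 = False NOR False = True
N11 = N7 AND N10 = False AND True = False
N13 = N11 NAND N9 = False NAND True = True

N4 = True; N9 = True; N13 = True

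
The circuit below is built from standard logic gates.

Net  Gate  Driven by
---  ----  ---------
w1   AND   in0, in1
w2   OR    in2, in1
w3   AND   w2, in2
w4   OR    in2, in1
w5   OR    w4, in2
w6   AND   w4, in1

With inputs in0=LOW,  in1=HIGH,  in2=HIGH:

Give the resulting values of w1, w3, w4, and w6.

w1 = in0 AND in1 = LOW AND HIGH = LOW
w2 = in2 OR in1 = HIGH OR HIGH = HIGH
w3 = w2 AND in2 = HIGH AND HIGH = HIGH
w4 = in2 OR in1 = HIGH OR HIGH = HIGH
w6 = w4 AND in1 = HIGH AND HIGH = HIGH

w1 = LOW  w3 = HIGH  w4 = HIGH  w6 = HIGH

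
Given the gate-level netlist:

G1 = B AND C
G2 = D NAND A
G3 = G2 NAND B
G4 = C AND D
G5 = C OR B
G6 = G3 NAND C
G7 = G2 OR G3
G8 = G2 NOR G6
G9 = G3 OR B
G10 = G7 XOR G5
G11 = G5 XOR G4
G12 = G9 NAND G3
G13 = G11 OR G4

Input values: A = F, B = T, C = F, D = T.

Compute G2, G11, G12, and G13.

G2 = D NAND A = T NAND F = T
G3 = G2 NAND B = T NAND T = F
G4 = C AND D = F AND T = F
G5 = C OR B = F OR T = T
G9 = G3 OR B = F OR T = T
G11 = G5 XOR G4 = T XOR F = T
G12 = G9 NAND G3 = T NAND F = T
G13 = G11 OR G4 = T OR F = T

G2 = T; G11 = T; G12 = T; G13 = T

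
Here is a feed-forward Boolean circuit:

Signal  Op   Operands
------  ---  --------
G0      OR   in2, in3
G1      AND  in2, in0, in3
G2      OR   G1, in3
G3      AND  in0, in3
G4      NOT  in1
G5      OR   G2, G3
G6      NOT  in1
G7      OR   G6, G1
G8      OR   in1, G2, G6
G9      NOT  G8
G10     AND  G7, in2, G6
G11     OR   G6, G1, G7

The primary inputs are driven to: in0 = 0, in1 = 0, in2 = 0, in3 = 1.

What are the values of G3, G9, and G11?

G1 = in2 AND in0 AND in3 = 0 AND 0 AND 1 = 0
G2 = G1 OR in3 = 0 OR 1 = 1
G3 = in0 AND in3 = 0 AND 1 = 0
G6 = NOT in1 = NOT 0 = 1
G7 = G6 OR G1 = 1 OR 0 = 1
G8 = in1 OR G2 OR G6 = 0 OR 1 OR 1 = 1
G9 = NOT G8 = NOT 1 = 0
G11 = G6 OR G1 OR G7 = 1 OR 0 OR 1 = 1

G3 = 0; G9 = 0; G11 = 1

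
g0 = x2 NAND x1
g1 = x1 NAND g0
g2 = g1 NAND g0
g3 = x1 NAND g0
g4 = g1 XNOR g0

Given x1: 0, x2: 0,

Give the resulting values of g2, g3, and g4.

g2 = 0, g3 = 1, g4 = 1

g0 = x2 NAND x1 = 0 NAND 0 = 1
g1 = x1 NAND g0 = 0 NAND 1 = 1
g2 = g1 NAND g0 = 1 NAND 1 = 0
g3 = x1 NAND g0 = 0 NAND 1 = 1
g4 = g1 XNOR g0 = 1 XNOR 1 = 1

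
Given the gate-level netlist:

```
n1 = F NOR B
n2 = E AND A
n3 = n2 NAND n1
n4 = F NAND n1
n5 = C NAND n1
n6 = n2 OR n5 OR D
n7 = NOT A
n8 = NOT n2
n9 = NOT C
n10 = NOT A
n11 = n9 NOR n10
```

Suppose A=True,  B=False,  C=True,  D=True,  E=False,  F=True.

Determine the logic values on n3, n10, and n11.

n1 = F NOR B = True NOR False = False
n2 = E AND A = False AND True = False
n3 = n2 NAND n1 = False NAND False = True
n9 = NOT C = NOT True = False
n10 = NOT A = NOT True = False
n11 = n9 NOR n10 = False NOR False = True

n3 = True, n10 = False, n11 = True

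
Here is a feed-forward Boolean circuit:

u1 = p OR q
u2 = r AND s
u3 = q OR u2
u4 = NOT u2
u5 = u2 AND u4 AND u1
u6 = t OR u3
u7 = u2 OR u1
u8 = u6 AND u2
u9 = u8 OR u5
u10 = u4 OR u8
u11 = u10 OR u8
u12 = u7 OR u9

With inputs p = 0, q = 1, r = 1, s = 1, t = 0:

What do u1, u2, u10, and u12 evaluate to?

u1 = 1, u2 = 1, u10 = 1, u12 = 1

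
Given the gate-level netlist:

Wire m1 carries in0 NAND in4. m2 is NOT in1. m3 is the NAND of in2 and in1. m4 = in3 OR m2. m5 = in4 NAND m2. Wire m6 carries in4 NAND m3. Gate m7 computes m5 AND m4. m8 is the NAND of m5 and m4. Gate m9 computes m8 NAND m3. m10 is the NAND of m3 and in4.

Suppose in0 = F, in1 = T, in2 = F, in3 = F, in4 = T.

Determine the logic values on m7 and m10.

m2 = NOT in1 = NOT T = F
m3 = in2 NAND in1 = F NAND T = T
m4 = in3 OR m2 = F OR F = F
m5 = in4 NAND m2 = T NAND F = T
m7 = m5 AND m4 = T AND F = F
m10 = m3 NAND in4 = T NAND T = F

m7 = F, m10 = F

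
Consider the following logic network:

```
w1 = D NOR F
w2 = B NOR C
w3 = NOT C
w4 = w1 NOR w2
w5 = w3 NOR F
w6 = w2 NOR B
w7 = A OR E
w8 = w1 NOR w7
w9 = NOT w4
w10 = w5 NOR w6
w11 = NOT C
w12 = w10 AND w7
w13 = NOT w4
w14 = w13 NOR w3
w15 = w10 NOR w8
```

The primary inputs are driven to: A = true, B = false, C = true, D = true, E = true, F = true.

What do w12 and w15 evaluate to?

w12 = false  w15 = true

w1 = D NOR F = true NOR true = false
w2 = B NOR C = false NOR true = false
w3 = NOT C = NOT true = false
w5 = w3 NOR F = false NOR true = false
w6 = w2 NOR B = false NOR false = true
w7 = A OR E = true OR true = true
w8 = w1 NOR w7 = false NOR true = false
w10 = w5 NOR w6 = false NOR true = false
w12 = w10 AND w7 = false AND true = false
w15 = w10 NOR w8 = false NOR false = true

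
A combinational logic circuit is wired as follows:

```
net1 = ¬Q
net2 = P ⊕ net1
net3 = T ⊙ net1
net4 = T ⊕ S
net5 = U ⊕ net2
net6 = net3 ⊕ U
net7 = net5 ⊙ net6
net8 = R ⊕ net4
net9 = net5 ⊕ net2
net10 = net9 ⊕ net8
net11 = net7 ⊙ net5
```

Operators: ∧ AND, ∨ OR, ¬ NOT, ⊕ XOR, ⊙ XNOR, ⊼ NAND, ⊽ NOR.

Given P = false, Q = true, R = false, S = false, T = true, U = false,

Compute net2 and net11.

net2 = false  net11 = false

net1 = NOT Q = NOT true = false
net2 = P XOR net1 = false XOR false = false
net3 = T XNOR net1 = true XNOR false = false
net5 = U XOR net2 = false XOR false = false
net6 = net3 XOR U = false XOR false = false
net7 = net5 XNOR net6 = false XNOR false = true
net11 = net7 XNOR net5 = true XNOR false = false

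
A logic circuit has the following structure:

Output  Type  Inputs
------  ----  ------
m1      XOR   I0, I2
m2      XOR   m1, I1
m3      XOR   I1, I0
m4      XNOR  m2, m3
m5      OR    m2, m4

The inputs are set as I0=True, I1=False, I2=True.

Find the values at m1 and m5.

m1 = I0 XOR I2 = True XOR True = False
m2 = m1 XOR I1 = False XOR False = False
m3 = I1 XOR I0 = False XOR True = True
m4 = m2 XNOR m3 = False XNOR True = False
m5 = m2 OR m4 = False OR False = False

m1 = False, m5 = False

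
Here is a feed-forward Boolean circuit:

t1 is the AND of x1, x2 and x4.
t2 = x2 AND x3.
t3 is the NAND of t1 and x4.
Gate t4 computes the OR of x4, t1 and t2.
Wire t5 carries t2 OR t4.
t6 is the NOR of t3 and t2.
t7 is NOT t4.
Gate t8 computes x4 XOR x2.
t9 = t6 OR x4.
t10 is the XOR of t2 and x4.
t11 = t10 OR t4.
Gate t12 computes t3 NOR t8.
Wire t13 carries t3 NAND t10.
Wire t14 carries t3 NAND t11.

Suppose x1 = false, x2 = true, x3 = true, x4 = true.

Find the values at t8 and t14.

t1 = x1 AND x2 AND x4 = false AND true AND true = false
t2 = x2 AND x3 = true AND true = true
t3 = t1 NAND x4 = false NAND true = true
t4 = x4 OR t1 OR t2 = true OR false OR true = true
t8 = x4 XOR x2 = true XOR true = false
t10 = t2 XOR x4 = true XOR true = false
t11 = t10 OR t4 = false OR true = true
t14 = t3 NAND t11 = true NAND true = false

t8 = false, t14 = false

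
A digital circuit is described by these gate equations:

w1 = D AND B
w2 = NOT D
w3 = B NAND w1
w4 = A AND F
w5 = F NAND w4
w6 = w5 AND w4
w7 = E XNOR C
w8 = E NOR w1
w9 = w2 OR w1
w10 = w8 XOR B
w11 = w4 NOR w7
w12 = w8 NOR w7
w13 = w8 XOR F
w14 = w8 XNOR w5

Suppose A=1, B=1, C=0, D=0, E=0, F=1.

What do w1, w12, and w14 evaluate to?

w1 = 0  w12 = 0  w14 = 0

w1 = D AND B = 0 AND 1 = 0
w4 = A AND F = 1 AND 1 = 1
w5 = F NAND w4 = 1 NAND 1 = 0
w7 = E XNOR C = 0 XNOR 0 = 1
w8 = E NOR w1 = 0 NOR 0 = 1
w12 = w8 NOR w7 = 1 NOR 1 = 0
w14 = w8 XNOR w5 = 1 XNOR 0 = 0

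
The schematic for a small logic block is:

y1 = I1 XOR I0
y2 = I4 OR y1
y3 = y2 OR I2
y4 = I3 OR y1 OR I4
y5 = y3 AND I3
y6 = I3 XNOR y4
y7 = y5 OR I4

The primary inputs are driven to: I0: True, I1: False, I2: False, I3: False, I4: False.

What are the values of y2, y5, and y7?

y1 = I1 XOR I0 = False XOR True = True
y2 = I4 OR y1 = False OR True = True
y3 = y2 OR I2 = True OR False = True
y5 = y3 AND I3 = True AND False = False
y7 = y5 OR I4 = False OR False = False

y2 = True  y5 = False  y7 = False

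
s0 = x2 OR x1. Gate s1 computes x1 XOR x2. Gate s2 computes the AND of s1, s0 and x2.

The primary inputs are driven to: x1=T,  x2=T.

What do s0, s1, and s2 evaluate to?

s0 = x2 OR x1 = T OR T = T
s1 = x1 XOR x2 = T XOR T = F
s2 = s1 AND s0 AND x2 = F AND T AND T = F

s0 = T, s1 = F, s2 = F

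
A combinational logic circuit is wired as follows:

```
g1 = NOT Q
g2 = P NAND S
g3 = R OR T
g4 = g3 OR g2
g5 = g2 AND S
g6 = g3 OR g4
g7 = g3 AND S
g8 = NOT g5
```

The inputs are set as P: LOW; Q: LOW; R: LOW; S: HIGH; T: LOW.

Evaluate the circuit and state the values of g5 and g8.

g2 = P NAND S = LOW NAND HIGH = HIGH
g5 = g2 AND S = HIGH AND HIGH = HIGH
g8 = NOT g5 = NOT HIGH = LOW

g5 = HIGH  g8 = LOW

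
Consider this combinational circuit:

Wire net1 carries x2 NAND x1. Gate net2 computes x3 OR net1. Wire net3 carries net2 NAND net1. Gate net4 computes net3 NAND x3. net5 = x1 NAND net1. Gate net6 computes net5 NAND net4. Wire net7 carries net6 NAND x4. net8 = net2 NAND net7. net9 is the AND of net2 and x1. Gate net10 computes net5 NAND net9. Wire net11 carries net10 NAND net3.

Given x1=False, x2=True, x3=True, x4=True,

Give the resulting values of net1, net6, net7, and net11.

net1 = True, net6 = False, net7 = True, net11 = True

net1 = x2 NAND x1 = True NAND False = True
net2 = x3 OR net1 = True OR True = True
net3 = net2 NAND net1 = True NAND True = False
net4 = net3 NAND x3 = False NAND True = True
net5 = x1 NAND net1 = False NAND True = True
net6 = net5 NAND net4 = True NAND True = False
net7 = net6 NAND x4 = False NAND True = True
net9 = net2 AND x1 = True AND False = False
net10 = net5 NAND net9 = True NAND False = True
net11 = net10 NAND net3 = True NAND False = True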